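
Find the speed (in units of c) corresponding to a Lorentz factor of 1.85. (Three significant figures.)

0.841c

β = √(1 − 1/γ²) = √(1 − 1/3.4225) = √0.707816 = 0.841.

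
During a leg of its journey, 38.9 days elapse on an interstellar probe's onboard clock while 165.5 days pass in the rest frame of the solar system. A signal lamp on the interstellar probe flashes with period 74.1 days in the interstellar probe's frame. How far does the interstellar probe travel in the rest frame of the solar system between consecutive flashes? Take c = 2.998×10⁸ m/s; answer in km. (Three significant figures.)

7.94×10^12 km

From Δt = γΔτ: γ = 165.5/38.9 = 4.2545.
β = √(1 − 1/γ²) = 0.97198. Lab-frame period = γτ = 4.2545×74.1 days = 315.26 days. Distance = βc × γτ = 0.97198 × 2.998×10⁸ m/s × 27238464 s = 7.9373×10^15 m = 7.94×10^12 km.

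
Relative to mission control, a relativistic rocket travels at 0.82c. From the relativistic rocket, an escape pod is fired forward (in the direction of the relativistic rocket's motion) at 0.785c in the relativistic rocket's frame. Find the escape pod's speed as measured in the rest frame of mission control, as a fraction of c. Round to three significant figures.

0.976c

Relativistic velocity addition: u = (u' + v)/(1 + u'v/c²), with u' = 0.785c and v = 0.82c.
Numerator: 0.785 + 0.82 = 1.605. Denominator: 1 + (0.785)(0.82) = 1.6437.
u = 1.605/1.6437 = 0.97646, so the speed is 0.976c.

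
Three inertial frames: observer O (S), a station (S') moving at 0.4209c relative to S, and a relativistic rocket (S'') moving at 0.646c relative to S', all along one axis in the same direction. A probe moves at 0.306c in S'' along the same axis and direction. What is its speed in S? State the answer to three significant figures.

0.911c

First combine the probe and relativistic rocket (S''→S'): u₁ = (0.306 + 0.646)/(1 + 0.306×0.646) = 0.952/1.197676 = 0.79487.
Then combine with the station (S'→S): u = (0.79487 + 0.4209)/(1 + 0.79487×0.4209) = 1.21577/1.334560783 = 0.91099.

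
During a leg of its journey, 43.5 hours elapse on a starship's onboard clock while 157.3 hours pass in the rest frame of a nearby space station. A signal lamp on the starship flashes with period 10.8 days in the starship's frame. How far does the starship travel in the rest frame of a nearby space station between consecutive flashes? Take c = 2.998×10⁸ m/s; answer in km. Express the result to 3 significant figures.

The time-dilation ratio gives γ = 157.3/43.5 = 3.61609.
β = √(1 − 1/γ²) = 0.961. Lab-frame period = γτ = 3.61609×10.8 days = 39.054 days. Distance = βc × γτ = 0.961 × 2.998×10⁸ m/s × 3374265.6 s = 9.7215×10^14 m = 9.72×10^11 km.

9.72×10^11 km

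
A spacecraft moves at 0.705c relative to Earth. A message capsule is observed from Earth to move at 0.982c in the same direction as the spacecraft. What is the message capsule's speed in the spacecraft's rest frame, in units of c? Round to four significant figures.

0.9003c

Transform to the spacecraft's frame: u' = (u − v)/(1 − uv/c²).
u' = (0.982 − 0.705)/(1 − 0.982×0.705) = 0.277/0.30769 = 0.90026.
Speed in the spacecraft's frame: 0.9003c (in the same direction).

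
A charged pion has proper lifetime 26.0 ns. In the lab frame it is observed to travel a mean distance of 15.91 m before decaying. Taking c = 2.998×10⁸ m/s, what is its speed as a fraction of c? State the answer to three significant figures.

Let x = d/(cτ) = 15.91 m / (2.998×10⁸ m/s × 2.600×10^-8 s) = 2.0411. Since d = βγcτ, x = βγ = β/√(1−β²).
Solving: β² = x²/(1+x²) = 4.16609/5.16609 = 0.80643, so β = 0.898.

0.898c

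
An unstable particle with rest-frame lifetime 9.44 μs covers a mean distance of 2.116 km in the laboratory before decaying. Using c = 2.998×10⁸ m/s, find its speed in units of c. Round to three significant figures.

Let x = d/(cτ) = 2116 m / (2.998×10⁸ m/s × 9.440×10^-6 s) = 0.74767. Since d = βγcτ, x = βγ = β/√(1−β²).
Solving: β² = x²/(1+x²) = 0.55901/1.55901 = 0.358567, so β = 0.599.

0.599c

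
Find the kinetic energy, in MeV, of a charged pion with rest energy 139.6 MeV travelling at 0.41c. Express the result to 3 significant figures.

Lorentz factor: γ = (1 − 0.1681)^(−1/2) = 1.096388.
Kinetic energy: K = (γ − 1)mc² = (1.096388 − 1) × 139.6 MeV = 0.096388 × 139.6 = 13.5 MeV.

13.5 MeV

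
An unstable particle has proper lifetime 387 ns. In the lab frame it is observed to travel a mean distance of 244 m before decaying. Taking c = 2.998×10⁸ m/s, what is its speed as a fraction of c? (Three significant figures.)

d = βγcτ ⇒ βγ = d/(cτ) = 244.0 m / (116.0226 m) = 2.103.
β = (βγ)/√(1+(βγ)²) = 2.103/√5.42261 = 0.903.

0.903c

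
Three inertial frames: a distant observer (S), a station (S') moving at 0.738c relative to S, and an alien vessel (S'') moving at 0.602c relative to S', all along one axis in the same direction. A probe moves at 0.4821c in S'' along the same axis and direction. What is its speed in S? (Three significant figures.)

0.974c

Compose velocities in two stages. Stage 1 (into S'): u₁ = (0.4821+0.602)/(1+0.4821×0.602) = 0.84024.
Stage 2 (into S): u = (0.84024+0.738)/(1+0.84024×0.738) = 0.97416, so the speed is 0.974c.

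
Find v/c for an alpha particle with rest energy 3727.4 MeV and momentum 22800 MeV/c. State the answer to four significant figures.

0.9869

βγ = pc/(mc²) = 22800/3727.4 = 6.1169.
Since γ² = 1 + (βγ)² = 38.4165, γ = √38.4165 = 6.1981, and β = (βγ)/γ = 6.1169/6.1981 = 0.9869.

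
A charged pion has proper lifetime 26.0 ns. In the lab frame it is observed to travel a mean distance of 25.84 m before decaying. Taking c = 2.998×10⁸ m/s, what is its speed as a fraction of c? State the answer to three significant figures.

Let x = d/(cτ) = 25.84 m / (2.998×10⁸ m/s × 2.600×10^-8 s) = 3.315. Since d = βγcτ, x = βγ = β/√(1−β²).
Solving: β² = x²/(1+x²) = 10.9892/11.9892 = 0.916592, so β = 0.957.

0.957c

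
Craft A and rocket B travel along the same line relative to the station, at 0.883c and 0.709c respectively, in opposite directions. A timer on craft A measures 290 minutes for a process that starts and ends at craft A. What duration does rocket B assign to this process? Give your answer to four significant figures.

1425 minutes

The velocity of craft A relative to rocket B is (0.883 + 0.709)c / (1 + 0.883×0.709) = 0.97906c; relative speed 0.97906c.
γ for this relative speed: γ = 1/√(1 − 0.958558) = 4.9122.
Craft A's interval is proper; time dilation gives Δt_B = γΔτ = 4.9122 × 290 minutes = 1425 minutes.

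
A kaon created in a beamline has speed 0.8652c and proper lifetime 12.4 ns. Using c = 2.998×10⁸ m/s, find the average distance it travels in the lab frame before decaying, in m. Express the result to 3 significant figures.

6.41 m

β² = 0.74857104, so γ = 1/√0.25142896 = 1.9943.
Lab-frame lifetime: Δt = γτ = 1.9943 × 12.4 ns = 24.729 ns.
Distance: d = vΔt = 0.8652 × 2.998×10⁸ m/s × 2.4729×10^-8 s = 6.41 m.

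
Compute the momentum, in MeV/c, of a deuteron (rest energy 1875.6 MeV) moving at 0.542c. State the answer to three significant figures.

β² = 0.293764, so γ = 1/√0.706236 = 1.1899.
Momentum: p = γβ·mc = 1.1899 × 0.542 × 1875.6 MeV/c = 1210 MeV/c.

1210 MeV/c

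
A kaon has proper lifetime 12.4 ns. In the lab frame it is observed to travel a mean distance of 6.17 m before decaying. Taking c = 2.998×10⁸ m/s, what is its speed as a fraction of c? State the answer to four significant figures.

Let x = d/(cτ) = 6.170 m / (2.998×10⁸ m/s × 1.240×10^-8 s) = 1.6597. Since d = βγcτ, x = βγ = β/√(1−β²).
Solving: β² = x²/(1+x²) = 2.7546/3.7546 = 0.73366, so β = 0.8565.

0.8565c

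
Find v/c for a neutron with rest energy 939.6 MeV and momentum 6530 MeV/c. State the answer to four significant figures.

βγ = pc/(mc²) = 6530/939.6 = 6.9498.
Since γ² = 1 + (βγ)² = 49.2997, γ = √49.2997 = 7.02137, and β = (βγ)/γ = 6.9498/7.02137 = 0.9898.

0.9898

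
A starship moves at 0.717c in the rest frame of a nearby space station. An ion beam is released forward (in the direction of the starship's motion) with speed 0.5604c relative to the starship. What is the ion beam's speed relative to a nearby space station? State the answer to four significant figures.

0.9113c

Relativistic velocity addition: u = (u' + v)/(1 + u'v/c²), with u' = 0.5604c and v = 0.717c.
Numerator: 0.5604 + 0.717 = 1.2774. Denominator: 1 + (0.5604)(0.717) = 1.4018068.
u = 1.2774/1.4018068 = 0.91125, so the speed is 0.9113c.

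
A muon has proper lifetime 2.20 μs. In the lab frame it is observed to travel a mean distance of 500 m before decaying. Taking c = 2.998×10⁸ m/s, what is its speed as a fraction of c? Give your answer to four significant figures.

0.6041c

d = βγcτ ⇒ βγ = d/(cτ) = 500.0 m / (659.56 m) = 0.75808.
β = (βγ)/√(1+(βγ)²) = 0.75808/√1.574685 = 0.6041.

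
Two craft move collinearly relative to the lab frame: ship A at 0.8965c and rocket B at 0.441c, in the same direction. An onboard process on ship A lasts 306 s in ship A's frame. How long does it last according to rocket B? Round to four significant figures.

Transform ship A's velocity into rocket B's frame: (0.8965 − 0.441)/(1 − 0.8965·0.441) = 0.4555/0.6046435, so the relative speed is 0.75334c.
At |u| = 0.75334c, γ = (1 − 0.567521)^(−1/2) = 1.5206.
Ship A's interval is proper; time dilation gives Δt_B = γΔτ = 1.5206 × 306 s = 465.3 s.

465.3 s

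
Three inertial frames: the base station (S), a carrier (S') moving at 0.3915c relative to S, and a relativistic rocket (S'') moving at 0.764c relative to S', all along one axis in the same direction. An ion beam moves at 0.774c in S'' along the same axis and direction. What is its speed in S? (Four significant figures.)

0.9852c

Apply u = (u'+v)/(1+u'v) twice. Ion beam in the carrier frame: (0.774+0.764)/(1+0.774·0.764) = 1.538/1.591336 = 0.96648c.
That velocity, transformed to the rest frame of the base station: (0.96648+0.3915)/(1+0.96648·0.3915) = 1.35798/1.37837692 = 0.9852c.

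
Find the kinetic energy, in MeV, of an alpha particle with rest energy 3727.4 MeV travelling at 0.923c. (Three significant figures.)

5960 MeV

γ = 1/√(1 − β²) = 1/√(1 − 0.851929) = 1/√0.148071 = 2.5988.
Kinetic energy: K = (γ − 1)mc² = (2.5988 − 1) × 3727.4 MeV = 1.5988 × 3727.4 = 5960 MeV.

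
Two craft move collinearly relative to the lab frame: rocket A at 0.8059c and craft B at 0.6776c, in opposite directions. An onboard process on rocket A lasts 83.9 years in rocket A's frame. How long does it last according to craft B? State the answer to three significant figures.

Speed of rocket A in craft B's frame: u = (v_A + v_B)/(1 + v_A v_B/c²) = (0.8059 + 0.6776)/(1 + 0.8059×0.6776) = 1.4835/1.54607784 = 0.95952; |u| = 0.95952c.
At |u| = 0.95952c, γ = (1 − 0.920679)^(−1/2) = 3.5506.
Rocket A's interval is proper; time dilation gives Δt_B = γΔτ = 3.5506 × 83.9 years = 298 years.

298 years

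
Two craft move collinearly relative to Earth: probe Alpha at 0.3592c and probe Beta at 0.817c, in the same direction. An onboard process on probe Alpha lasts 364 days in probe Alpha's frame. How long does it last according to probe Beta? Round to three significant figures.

478 days

The velocity of probe Alpha relative to probe Beta is (0.3592 − 0.817)c / (1 − 0.3592×0.817) = −0.64795c; relative speed 0.64795c.
At |u| = 0.64795c, γ = (1 − 0.419839)^(−1/2) = 1.3129.
Probe Alpha's interval is proper; time dilation gives Δt_B = γΔτ = 1.3129 × 364 days = 478 days.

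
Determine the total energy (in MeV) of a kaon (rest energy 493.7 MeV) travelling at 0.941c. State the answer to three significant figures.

1460 MeV

With β = 0.941, γ = 1/√(1 − 0.941²) = 1/√0.114519 = 2.955.
Total energy: E = γmc² = 2.955 × 493.7 MeV = 1460 MeV.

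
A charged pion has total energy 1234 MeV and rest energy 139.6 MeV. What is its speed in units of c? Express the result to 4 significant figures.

0.9936c

Total energy E = γmc² gives γ = 1234/139.6 = 8.8395.
Hence β = √(1 − 1/γ²) = √(1 − 0.0127981) = √0.9872019 = 0.9936.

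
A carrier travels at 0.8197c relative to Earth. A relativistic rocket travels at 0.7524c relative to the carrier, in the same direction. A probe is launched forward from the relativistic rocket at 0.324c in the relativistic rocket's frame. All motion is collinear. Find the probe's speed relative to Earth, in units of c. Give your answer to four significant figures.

Compose velocities in two stages. Stage 1 (into S'): u₁ = (0.324+0.7524)/(1+0.324×0.7524) = 0.86543.
Stage 2 (into S): u = (0.86543+0.8197)/(1+0.86543×0.8197) = 0.98581, so the speed is 0.9858c.

0.9858c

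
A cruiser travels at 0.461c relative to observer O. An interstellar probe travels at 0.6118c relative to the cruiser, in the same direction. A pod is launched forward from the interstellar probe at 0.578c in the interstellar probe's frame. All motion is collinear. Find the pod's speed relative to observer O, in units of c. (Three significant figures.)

0.954c

Compose velocities in two stages. Stage 1 (into S'): u₁ = (0.578+0.6118)/(1+0.578×0.6118) = 0.87898.
Stage 2 (into S): u = (0.87898+0.461)/(1+0.87898×0.461) = 0.95358, so the speed is 0.954c.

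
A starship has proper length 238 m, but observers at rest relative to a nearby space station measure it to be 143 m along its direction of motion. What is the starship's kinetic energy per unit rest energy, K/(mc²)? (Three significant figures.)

Length contraction gives γ = L₀/L = 238/143 = 1.66434.
K/(mc²) = γ − 1 = 1.66434 − 1 = 0.664.

0.664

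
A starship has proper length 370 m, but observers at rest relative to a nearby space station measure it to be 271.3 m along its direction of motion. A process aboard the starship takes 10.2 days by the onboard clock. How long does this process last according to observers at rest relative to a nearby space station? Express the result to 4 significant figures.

From L = L₀/γ: γ = 370/271.3 = 1.3638.
The same γ dilates the second interval: 1.3638 × 10.2 days = 13.91 days.

13.91 days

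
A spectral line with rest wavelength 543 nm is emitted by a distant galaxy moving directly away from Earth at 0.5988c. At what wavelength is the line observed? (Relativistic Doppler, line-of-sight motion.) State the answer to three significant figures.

Relativistic Doppler for wavelength: λ_obs = λ_src · √((1+β)/(1−β)).
With β = 0.5988: factor = √(1.5988/0.4012) = 1.9963.
λ_obs = 543 × 1.9963 = 1080 nm.

1080 nm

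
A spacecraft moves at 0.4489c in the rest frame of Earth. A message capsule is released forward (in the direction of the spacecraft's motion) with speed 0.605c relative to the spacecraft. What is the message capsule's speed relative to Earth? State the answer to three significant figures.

Relativistic velocity addition: u = (u' + v)/(1 + u'v/c²), with u' = 0.605c and v = 0.4489c.
Numerator: 0.605 + 0.4489 = 1.0539. Denominator: 1 + (0.605)(0.4489) = 1.2715845.
u = 1.0539/1.2715845 = 0.82881, so the speed is 0.829c.

0.829c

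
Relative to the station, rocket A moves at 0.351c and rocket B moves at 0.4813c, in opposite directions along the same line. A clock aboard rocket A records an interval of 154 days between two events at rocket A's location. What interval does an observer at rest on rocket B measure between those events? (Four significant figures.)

219.3 days

Transform rocket A's velocity into rocket B's frame: (0.351 + 0.4813)/(1 + 0.351·0.4813) = 0.8323/1.1689363, so the relative speed is 0.71201c.
γ for this relative speed: γ = 1/√(1 − 0.506958) = 1.4242.
The clock on rocket A records proper time, so rocket B measures Δt = γΔτ = 1.4242 × 154 = 219.3 days.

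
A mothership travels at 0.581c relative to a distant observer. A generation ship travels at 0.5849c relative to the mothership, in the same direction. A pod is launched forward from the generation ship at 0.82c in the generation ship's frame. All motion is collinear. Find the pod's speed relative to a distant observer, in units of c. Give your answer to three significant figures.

0.986c

Compose velocities in two stages. Stage 1 (into S'): u₁ = (0.82+0.5849)/(1+0.82×0.5849) = 0.9495.
Stage 2 (into S): u = (0.9495+0.581)/(1+0.9495×0.581) = 0.98636, so the speed is 0.986c.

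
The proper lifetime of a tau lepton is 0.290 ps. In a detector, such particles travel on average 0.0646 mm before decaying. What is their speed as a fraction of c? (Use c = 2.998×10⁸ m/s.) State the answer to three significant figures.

d = βγcτ ⇒ βγ = d/(cτ) = 6.460×10^-5 m / (8.6942×10^-5 m) = 0.74302.
β = (βγ)/√(1+(βγ)²) = 0.74302/√1.552079 = 0.596.

0.596c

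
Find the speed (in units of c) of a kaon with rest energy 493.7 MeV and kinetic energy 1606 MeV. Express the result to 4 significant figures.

K = (γ−1)mc², so γ = 1 + 1606/493.7 = 4.253.
Then v/c = √(1 − γ⁻²) = √(1 − 0.0552852) = √0.9447148 = 0.9720.

0.9720c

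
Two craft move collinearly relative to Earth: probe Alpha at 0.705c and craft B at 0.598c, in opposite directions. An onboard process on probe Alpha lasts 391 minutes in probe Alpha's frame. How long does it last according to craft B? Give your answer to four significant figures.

977.9 minutes

Speed of probe Alpha in craft B's frame: u = (v_A + v_B)/(1 + v_A v_B/c²) = (0.705 + 0.598)/(1 + 0.705×0.598) = 1.303/1.42159 = 0.91658; |u| = 0.91658c.
γ for this relative speed: γ = 1/√(1 − 0.840119) = 2.5009.
Probe Alpha's interval is proper; time dilation gives Δt_B = γΔτ = 2.5009 × 391 minutes = 977.9 minutes.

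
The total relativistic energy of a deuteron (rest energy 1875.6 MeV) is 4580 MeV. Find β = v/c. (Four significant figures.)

0.9123

Total energy E = γmc² gives γ = 4580/1875.6 = 2.4419.
Hence β = √(1 − 1/γ²) = √(1 − 0.167704) = √0.832296 = 0.9123.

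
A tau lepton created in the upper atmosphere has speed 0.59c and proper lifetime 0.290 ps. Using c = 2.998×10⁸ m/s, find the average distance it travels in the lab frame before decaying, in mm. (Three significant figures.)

Lorentz factor: γ = (1 − 0.3481)^(−1/2) = 1.2385.
Lab-frame lifetime: Δt = γτ = 1.2385 × 0.290 ps = 0.35916 ps.
Distance: d = vΔt = 0.59 × 2.998×10⁸ m/s × 3.5916×10^-13 s = 6.35×10^-5 m = 0.0635 mm.

0.0635 mm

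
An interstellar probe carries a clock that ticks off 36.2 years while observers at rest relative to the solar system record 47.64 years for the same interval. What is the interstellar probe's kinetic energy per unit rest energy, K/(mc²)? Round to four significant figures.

0.3160

From Δt = γΔτ: γ = 47.64/36.2 = 1.31602.
Since K = (γ−1)mc², K/(mc²) = 1.31602 − 1 = 0.3160.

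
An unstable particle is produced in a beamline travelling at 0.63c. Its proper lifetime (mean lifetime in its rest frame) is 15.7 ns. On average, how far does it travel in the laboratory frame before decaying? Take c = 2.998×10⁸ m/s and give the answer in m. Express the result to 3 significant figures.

3.82 m

With β = 0.63, γ = 1/√(1 − 0.63²) = 1/√0.6031 = 1.2877.
Lab-frame lifetime: Δt = γτ = 1.2877 × 15.7 ns = 20.217 ns.
Distance: d = vΔt = 0.63 × 2.998×10⁸ m/s × 2.0217×10^-8 s = 3.82 m.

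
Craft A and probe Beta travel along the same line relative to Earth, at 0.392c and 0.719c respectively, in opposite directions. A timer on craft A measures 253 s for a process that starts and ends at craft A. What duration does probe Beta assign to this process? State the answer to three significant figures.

Speed of craft A in probe Beta's frame: u = (v_A + v_B)/(1 + v_A v_B/c²) = (0.392 + 0.719)/(1 + 0.392×0.719) = 1.111/1.281848 = 0.86672; |u| = 0.86672c.
γ for this relative speed: γ = 1/√(1 − 0.751204) = 2.0048.
The clock on craft A records proper time, so probe Beta measures Δt = γΔτ = 2.0048 × 253 = 507 s.

507 s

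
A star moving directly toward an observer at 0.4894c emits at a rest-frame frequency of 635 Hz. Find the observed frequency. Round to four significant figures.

Relativistic Doppler (source moving toward): f_obs = f_src · √((1+β)/(1−β)).
With β = 0.4894: factor = √(1.4894/0.5106) = 1.7079.
f_obs = 635 × 1.7079 = 1085 Hz.

1085 Hz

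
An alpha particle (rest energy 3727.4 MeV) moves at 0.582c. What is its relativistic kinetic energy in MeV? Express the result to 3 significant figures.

856 MeV

With β = 0.582, γ = 1/√(1 − 0.582²) = 1/√0.661276 = 1.22973.
Kinetic energy: K = (γ − 1)mc² = (1.22973 − 1) × 3727.4 MeV = 0.22973 × 3727.4 = 856 MeV.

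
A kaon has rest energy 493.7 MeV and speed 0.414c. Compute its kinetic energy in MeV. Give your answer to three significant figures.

γ = 1/√(1 − β²) = 1/√(1 − 0.171396) = 1/√0.828604 = 1/0.910277 = 1.098567.
Kinetic energy: K = (γ − 1)mc² = (1.098567 − 1) × 493.7 MeV = 0.098567 × 493.7 = 48.7 MeV.

48.7 MeV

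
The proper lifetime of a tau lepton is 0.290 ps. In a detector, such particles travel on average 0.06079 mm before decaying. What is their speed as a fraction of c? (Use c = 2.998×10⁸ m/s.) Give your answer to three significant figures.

Lab distance = (lab lifetime)·v = γτ·βc, so βγ = d/(cτ) = 6.079×10^-5/(2.998×10⁸ × 2.900×10^-13) = 0.6992.
With βγ = 0.6992: γ² = 1 + (βγ)² = 1.488881, and β = (βγ)/γ = 0.6992/1.2202 = 0.573.

0.573c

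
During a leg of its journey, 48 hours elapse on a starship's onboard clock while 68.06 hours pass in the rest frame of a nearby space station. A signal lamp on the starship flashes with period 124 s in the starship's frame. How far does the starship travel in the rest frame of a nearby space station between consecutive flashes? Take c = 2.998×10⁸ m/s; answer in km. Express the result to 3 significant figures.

3.74×10^7 km

γ = Δt/Δτ = 68.06/48 = 1.41792.
β = √(1 − 1/γ²) = 0.70895. Lab-frame period = γτ = 1.41792×124 s = 175.82 s. Distance = βc × γτ = 0.70895 × 2.998×10⁸ m/s × 175.82 s = 3.7369×10^10 m = 3.74×10^7 km.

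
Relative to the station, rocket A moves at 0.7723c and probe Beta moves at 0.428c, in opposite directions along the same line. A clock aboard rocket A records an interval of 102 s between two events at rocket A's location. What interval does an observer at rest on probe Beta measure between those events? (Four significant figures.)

236.4 s

The velocity of rocket A relative to probe Beta is (0.7723 + 0.428)c / (1 + 0.7723×0.428) = 0.90211c; relative speed 0.90211c.
γ for this relative speed: γ = 1/√(1 − 0.813802) = 2.3175.
The clock on rocket A records proper time, so probe Beta measures Δt = γΔτ = 2.3175 × 102 = 236.4 s.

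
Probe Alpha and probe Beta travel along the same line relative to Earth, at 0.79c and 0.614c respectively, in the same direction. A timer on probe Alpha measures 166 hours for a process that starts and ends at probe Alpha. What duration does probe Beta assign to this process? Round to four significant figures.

Transform probe Alpha's velocity into probe Beta's frame: (0.79 − 0.614)/(1 − 0.79·0.614) = 0.176/0.51494, so the relative speed is 0.34179c.
At |u| = 0.34179c, γ = (1 − 0.11682)^(−1/2) = 1.0641.
Probe Alpha's interval is proper; time dilation gives Δt_B = γΔτ = 1.0641 × 166 hours = 176.6 hours.

176.6 hours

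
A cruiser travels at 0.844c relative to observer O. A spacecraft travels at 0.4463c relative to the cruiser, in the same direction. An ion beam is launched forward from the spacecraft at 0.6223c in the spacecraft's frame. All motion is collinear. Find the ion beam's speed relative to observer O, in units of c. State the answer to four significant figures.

0.9850c

Compose velocities in two stages. Stage 1 (into S'): u₁ = (0.6223+0.4463)/(1+0.6223×0.4463) = 0.83633.
Stage 2 (into S): u = (0.83633+0.844)/(1+0.83633×0.844) = 0.98503, so the speed is 0.9850c.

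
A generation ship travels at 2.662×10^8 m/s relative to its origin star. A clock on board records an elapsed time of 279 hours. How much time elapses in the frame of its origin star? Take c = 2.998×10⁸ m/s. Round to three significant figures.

β = v/c = (2.662×10^8 m/s)/(2.998×10⁸ m/s) = 0.887925.
With β = 0.887925, γ = 1/√(1 − 0.887925²) = 1/√0.2115892 = 2.174.
The onboard clock measures proper time, so the interval in the rest frame of its origin star is dilated: Δt = γ·Δτ = 2.174 × 279 hours = 607 hours.

607 hours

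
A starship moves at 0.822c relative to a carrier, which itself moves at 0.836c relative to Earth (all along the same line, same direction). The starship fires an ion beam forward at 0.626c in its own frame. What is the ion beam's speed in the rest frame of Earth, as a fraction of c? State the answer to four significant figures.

Compose velocities in two stages. Stage 1 (into S'): u₁ = (0.626+0.822)/(1+0.626×0.822) = 0.95605.
Stage 2 (into S): u = (0.95605+0.836)/(1+0.95605×0.836) = 0.99599, so the speed is 0.9960c.

0.9960c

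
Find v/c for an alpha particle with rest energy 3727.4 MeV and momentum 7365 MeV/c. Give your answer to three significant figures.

pc/(mc²) = 7365/3727.4 = 1.9759 = βγ = β/√(1−β²).
So β² = x²/(1 + x²) with x = 1.9759: x² = 3.90418, β² = 3.90418/4.90418 = 0.796092, β = 0.892.

0.892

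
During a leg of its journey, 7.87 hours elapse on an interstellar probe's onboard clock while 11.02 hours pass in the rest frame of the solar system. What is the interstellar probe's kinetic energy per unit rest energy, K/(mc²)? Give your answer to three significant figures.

0.400

The time-dilation ratio gives γ = 11.02/7.87 = 1.40025.
K/(mc²) = γ − 1 = 1.40025 − 1 = 0.400.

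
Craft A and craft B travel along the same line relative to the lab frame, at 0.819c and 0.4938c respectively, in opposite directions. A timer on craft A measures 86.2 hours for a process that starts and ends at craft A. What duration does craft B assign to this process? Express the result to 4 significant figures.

242.6 hours

Speed of craft A in craft B's frame: u = (v_A + v_B)/(1 + v_A v_B/c²) = (0.819 + 0.4938)/(1 + 0.819×0.4938) = 1.3128/1.4044222 = 0.93476; |u| = 0.93476c.
γ for this relative speed: γ = 1/√(1 − 0.873776) = 2.8147.
Craft A's interval is proper; time dilation gives Δt_B = γΔτ = 2.8147 × 86.2 hours = 242.6 hours.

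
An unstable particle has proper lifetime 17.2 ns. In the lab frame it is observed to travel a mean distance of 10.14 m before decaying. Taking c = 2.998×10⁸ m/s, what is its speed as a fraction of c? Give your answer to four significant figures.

0.8914c

Let x = d/(cτ) = 10.14 m / (2.998×10⁸ m/s × 1.720×10^-8 s) = 1.9664. Since d = βγcτ, x = βγ = β/√(1−β²).
Solving: β² = x²/(1+x²) = 3.86673/4.86673 = 0.794523, so β = 0.8914.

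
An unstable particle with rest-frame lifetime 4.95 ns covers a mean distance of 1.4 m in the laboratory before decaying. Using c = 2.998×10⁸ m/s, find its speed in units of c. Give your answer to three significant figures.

Let x = d/(cτ) = 1.400 m / (2.998×10⁸ m/s × 4.950×10^-9 s) = 0.94339. Since d = βγcτ, x = βγ = β/√(1−β²).
Solving: β² = x²/(1+x²) = 0.889985/1.889985 = 0.470895, so β = 0.686.

0.686c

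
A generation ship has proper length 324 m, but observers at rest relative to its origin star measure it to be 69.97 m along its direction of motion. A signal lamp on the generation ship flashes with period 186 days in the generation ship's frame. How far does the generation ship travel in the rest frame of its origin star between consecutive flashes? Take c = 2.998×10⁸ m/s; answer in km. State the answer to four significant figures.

From L = L₀/γ: γ = 324/69.97 = 4.63056.
β = √(1 − 1/γ²) = 0.9764. Lab-frame period = γτ = 4.63056×186 days = 861.28 days. Distance = βc × γτ = 0.9764 × 2.998×10⁸ m/s × 74414592 s = 2.1783×10^16 m = 2.178×10^13 km.

2.178×10^13 km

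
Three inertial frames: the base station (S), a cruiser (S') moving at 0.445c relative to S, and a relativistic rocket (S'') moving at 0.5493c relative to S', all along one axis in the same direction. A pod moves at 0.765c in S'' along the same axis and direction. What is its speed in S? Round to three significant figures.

Compose velocities in two stages. Stage 1 (into S'): u₁ = (0.765+0.5493)/(1+0.765×0.5493) = 0.92542.
Stage 2 (into S): u = (0.92542+0.445)/(1+0.92542×0.445) = 0.97068, so the speed is 0.971c.

0.971c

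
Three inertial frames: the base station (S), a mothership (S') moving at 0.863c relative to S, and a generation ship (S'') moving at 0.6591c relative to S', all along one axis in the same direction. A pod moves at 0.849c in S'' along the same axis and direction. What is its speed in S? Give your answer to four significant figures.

0.9975c

First combine the pod and generation ship (S''→S'): u₁ = (0.849 + 0.6591)/(1 + 0.849×0.6591) = 1.5081/1.5595759 = 0.96699.
Then combine with the mothership (S'→S): u = (0.96699 + 0.863)/(1 + 0.96699×0.863) = 1.82999/1.83451237 = 0.99753.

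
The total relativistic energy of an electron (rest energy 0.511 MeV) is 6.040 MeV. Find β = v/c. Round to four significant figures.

0.9964

γ = E/(mc²) = 6.040/0.511 = 11.82.
β = √(1 − 1/γ²) = √(1 − 0.00715756) = √0.99284244 = 0.9964.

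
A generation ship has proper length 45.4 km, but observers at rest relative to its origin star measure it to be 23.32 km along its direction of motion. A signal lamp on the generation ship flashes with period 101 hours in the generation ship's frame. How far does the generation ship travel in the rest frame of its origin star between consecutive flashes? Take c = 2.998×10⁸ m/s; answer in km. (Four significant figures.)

From L = L₀/γ: γ = 45.4/23.32 = 1.94683.
β = √(1 − 1/γ²) = 0.858. Lab-frame period = γτ = 1.94683×101 hours = 196.63 hours. Distance = βc × γτ = 0.858 × 2.998×10⁸ m/s × 707868 s = 1.8208×10^14 m = 1.821×10^11 km.

1.821×10^11 km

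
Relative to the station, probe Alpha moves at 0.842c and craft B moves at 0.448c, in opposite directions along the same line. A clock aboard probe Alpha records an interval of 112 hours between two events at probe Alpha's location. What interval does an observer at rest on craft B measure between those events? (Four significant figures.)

Speed of probe Alpha in craft B's frame: u = (v_A + v_B)/(1 + v_A v_B/c²) = (0.842 + 0.448)/(1 + 0.842×0.448) = 1.29/1.377216 = 0.93667; |u| = 0.93667c.
γ for this relative speed: γ = 1/√(1 − 0.877351) = 2.8554.
Probe Alpha's interval is proper; time dilation gives Δt_B = γΔτ = 2.8554 × 112 hours = 319.8 hours.

319.8 hours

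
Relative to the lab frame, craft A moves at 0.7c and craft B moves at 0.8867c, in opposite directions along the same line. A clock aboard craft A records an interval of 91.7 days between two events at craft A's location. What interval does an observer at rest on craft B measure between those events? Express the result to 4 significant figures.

The velocity of craft A relative to craft B is (0.7 + 0.8867)c / (1 + 0.7×0.8867) = 0.97903c; relative speed 0.97903c.
γ for this relative speed: γ = 1/√(1 − 0.9585) = 4.9088.
The clock on craft A records proper time, so craft B measures Δt = γΔτ = 4.9088 × 91.7 = 450.1 days.

450.1 days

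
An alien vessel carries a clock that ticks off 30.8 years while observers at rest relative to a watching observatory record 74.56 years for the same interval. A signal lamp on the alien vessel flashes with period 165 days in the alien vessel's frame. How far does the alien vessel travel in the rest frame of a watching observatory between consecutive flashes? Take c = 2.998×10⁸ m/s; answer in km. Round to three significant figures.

9.42×10^12 km

γ = Δt/Δτ = 74.56/30.8 = 2.42078.
β = √(1 − 1/γ²) = 0.91069. Lab-frame period = γτ = 2.42078×165 days = 399.43 days. Distance = βc × γτ = 0.91069 × 2.998×10⁸ m/s × 34510752 s = 9.4223×10^15 m = 9.42×10^12 km.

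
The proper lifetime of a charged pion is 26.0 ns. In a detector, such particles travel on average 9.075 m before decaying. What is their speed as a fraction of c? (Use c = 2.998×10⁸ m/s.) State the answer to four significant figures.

Lab distance = (lab lifetime)·v = γτ·βc, so βγ = d/(cτ) = 9.075/(2.998×10⁸ × 2.600×10^-8) = 1.1642.
With βγ = 1.1642: γ² = 1 + (βγ)² = 2.35536, and β = (βγ)/γ = 1.1642/1.53472 = 0.7586.

0.7586c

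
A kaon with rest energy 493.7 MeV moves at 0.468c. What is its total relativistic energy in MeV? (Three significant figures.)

559 MeV

With β = 0.468, γ = 1/√(1 − 0.468²) = 1/√0.780976 = 1.1316.
Total energy: E = γmc² = 1.1316 × 493.7 MeV = 559 MeV.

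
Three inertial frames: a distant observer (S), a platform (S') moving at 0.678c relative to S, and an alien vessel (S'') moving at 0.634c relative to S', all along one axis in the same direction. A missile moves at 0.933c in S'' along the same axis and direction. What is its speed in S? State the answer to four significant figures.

0.9970c

Apply u = (u'+v)/(1+u'v) twice. Missile in the platform frame: (0.933+0.634)/(1+0.933·0.634) = 1.567/1.591522 = 0.98459c.
That velocity, transformed to the rest frame of a distant observer: (0.98459+0.678)/(1+0.98459·0.678) = 1.66259/1.66755202 = 0.99702c.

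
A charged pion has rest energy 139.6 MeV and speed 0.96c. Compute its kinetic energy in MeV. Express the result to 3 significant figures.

359 MeV

γ = 1/√(1 − β²) = 1/√(1 − 0.9216) = 1/√0.0784 = 1/0.28 = 3.5714.
Kinetic energy: K = (γ − 1)mc² = (3.5714 − 1) × 139.6 MeV = 2.5714 × 139.6 = 359 MeV.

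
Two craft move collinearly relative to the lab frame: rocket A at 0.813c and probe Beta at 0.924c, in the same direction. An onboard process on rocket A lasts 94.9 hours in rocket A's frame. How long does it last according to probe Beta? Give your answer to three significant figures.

106 hours

The velocity of rocket A relative to probe Beta is (0.813 − 0.924)c / (1 − 0.813×0.924) = −0.44616c; relative speed 0.44616c.
γ for this relative speed: γ = 1/√(1 − 0.199059) = 1.1174.
The clock on rocket A records proper time, so probe Beta measures Δt = γΔτ = 1.1174 × 94.9 = 106 hours.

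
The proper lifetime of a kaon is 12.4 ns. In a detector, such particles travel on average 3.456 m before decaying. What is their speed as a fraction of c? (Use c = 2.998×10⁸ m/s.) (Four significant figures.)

d = βγcτ ⇒ βγ = d/(cτ) = 3.456 m / (3.71752 m) = 0.92965.
β = (βγ)/√(1+(βγ)²) = 0.92965/√1.864249 = 0.6809.

0.6809c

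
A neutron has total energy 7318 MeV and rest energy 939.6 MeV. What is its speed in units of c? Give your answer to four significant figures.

γ = E/(mc²) = 7318/939.6 = 7.7884.
β = √(1 − 1/γ²) = √(1 − 0.0164856) = √0.9835144 = 0.9917.

0.9917c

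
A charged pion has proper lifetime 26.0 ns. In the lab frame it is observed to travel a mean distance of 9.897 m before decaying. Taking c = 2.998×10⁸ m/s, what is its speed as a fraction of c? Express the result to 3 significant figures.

Lab distance = (lab lifetime)·v = γτ·βc, so βγ = d/(cτ) = 9.897/(2.998×10⁸ × 2.600×10^-8) = 1.2697.
With βγ = 1.2697: γ² = 1 + (βγ)² = 2.61214, and β = (βγ)/γ = 1.2697/1.61621 = 0.786.

0.786c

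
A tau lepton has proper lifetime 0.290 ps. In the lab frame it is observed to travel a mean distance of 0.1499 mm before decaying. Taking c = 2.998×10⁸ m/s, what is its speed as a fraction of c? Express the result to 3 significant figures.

Lab distance = (lab lifetime)·v = γτ·βc, so βγ = d/(cτ) = 1.499×10^-4/(2.998×10⁸ × 2.900×10^-13) = 1.7241.
With βγ = 1.7241: γ² = 1 + (βγ)² = 3.97252, and β = (βγ)/γ = 1.7241/1.99312 = 0.865.

0.865c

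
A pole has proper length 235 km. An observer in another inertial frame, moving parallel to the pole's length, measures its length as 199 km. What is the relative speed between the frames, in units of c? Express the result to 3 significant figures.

Length contraction gives γ = L₀/L = 235/199 = 1.1809.
β = √(1 − 1/γ²) = √0.28291 = 0.532.

0.532c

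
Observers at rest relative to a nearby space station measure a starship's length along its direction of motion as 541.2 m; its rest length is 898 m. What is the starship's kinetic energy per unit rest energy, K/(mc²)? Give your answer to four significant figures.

0.6593

Length contraction gives γ = L₀/L = 898/541.2 = 1.65928.
K/(mc²) = γ − 1 = 1.65928 − 1 = 0.6593.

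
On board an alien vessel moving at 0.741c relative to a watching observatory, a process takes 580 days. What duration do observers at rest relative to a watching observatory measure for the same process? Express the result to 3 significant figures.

864 days

With β = 0.741, γ = 1/√(1 − 0.741²) = 1/√0.450919 = 1.4892.
The onboard clock measures proper time, so the interval in the rest frame of a watching observatory is dilated: Δt = γ·Δτ = 1.4892 × 580 days = 864 days.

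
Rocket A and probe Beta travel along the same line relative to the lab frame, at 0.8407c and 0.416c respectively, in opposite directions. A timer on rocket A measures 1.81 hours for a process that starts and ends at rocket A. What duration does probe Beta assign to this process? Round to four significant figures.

The velocity of rocket A relative to probe Beta is (0.8407 + 0.416)c / (1 + 0.8407×0.416) = 0.93107c; relative speed 0.93107c.
γ for this relative speed: γ = 1/√(1 − 0.866891) = 2.7409.
The clock on rocket A records proper time, so probe Beta measures Δt = γΔτ = 2.7409 × 1.81 = 4.961 hours.

4.961 hours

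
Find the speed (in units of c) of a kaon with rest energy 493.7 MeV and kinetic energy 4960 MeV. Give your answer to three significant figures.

0.996c

γ = 1 + K/(mc²) = 1 + 4960/493.7 = 11.047.
β = √(1 − 1/γ²) = √(1 − 0.00819429) = √0.99180571 = 0.996.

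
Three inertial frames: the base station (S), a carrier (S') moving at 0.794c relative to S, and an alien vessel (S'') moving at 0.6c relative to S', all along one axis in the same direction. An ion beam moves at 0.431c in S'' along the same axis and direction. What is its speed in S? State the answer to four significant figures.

Compose velocities in two stages. Stage 1 (into S'): u₁ = (0.431+0.6)/(1+0.431×0.6) = 0.81916.
Stage 2 (into S): u = (0.81916+0.794)/(1+0.81916×0.794) = 0.97743, so the speed is 0.9774c.

0.9774c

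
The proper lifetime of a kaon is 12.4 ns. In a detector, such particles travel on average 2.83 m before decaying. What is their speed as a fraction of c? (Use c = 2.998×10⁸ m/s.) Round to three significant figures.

Lab distance = (lab lifetime)·v = γτ·βc, so βγ = d/(cτ) = 2.830/(2.998×10⁸ × 1.240×10^-8) = 0.76126.
With βγ = 0.76126: γ² = 1 + (βγ)² = 1.579517, and β = (βγ)/γ = 0.76126/1.25679 = 0.606.

0.606c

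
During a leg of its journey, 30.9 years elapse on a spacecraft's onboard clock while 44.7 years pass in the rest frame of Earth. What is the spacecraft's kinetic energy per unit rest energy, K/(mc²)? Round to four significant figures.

γ = Δt/Δτ = 44.7/30.9 = 1.4466.
Since K = (γ−1)mc², K/(mc²) = 1.4466 − 1 = 0.4466.

0.4466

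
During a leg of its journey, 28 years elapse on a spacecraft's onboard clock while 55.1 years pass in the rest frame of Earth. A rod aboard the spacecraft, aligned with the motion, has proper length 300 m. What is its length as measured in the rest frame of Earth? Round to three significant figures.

152 m

The time-dilation ratio gives γ = 55.1/28 = 1.96786.
L = L₀/γ = 300/1.96786 = 152 m.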